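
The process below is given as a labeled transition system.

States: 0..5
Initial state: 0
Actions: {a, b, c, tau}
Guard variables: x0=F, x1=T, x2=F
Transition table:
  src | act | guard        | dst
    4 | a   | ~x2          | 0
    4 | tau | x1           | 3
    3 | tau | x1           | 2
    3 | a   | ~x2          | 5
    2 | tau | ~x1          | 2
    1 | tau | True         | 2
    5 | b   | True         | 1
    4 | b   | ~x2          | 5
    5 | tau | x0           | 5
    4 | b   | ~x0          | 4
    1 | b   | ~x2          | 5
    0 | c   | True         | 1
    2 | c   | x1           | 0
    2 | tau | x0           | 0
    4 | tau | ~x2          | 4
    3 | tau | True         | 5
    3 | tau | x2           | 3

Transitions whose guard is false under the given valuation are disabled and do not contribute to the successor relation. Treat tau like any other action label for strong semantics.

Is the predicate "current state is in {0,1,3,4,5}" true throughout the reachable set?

Allowed set {0,1,3,4,5}
Reach set: {0,1,2,5}
  0: ✓
  1: ✓
  2: ✗ unsafe
  5: ✓
reach 2 via c·tau — violates

Answer: INVARIANT VIOLATED at state 2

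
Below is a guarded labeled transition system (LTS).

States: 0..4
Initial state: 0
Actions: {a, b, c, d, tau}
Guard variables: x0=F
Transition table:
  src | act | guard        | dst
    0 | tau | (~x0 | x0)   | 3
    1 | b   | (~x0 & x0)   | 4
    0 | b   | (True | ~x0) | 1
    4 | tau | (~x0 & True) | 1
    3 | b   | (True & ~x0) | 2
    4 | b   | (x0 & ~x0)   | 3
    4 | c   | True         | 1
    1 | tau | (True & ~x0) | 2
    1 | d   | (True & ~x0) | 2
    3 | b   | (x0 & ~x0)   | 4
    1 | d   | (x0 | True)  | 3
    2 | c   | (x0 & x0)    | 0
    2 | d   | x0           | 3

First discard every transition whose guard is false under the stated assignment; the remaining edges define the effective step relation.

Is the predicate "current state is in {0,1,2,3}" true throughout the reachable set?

Allowed set {0,1,2,3}
R = {0,1,2,3}
  0: safe
  1: safe
  2: safe
  3: safe

Answer: INVARIANT HOLDS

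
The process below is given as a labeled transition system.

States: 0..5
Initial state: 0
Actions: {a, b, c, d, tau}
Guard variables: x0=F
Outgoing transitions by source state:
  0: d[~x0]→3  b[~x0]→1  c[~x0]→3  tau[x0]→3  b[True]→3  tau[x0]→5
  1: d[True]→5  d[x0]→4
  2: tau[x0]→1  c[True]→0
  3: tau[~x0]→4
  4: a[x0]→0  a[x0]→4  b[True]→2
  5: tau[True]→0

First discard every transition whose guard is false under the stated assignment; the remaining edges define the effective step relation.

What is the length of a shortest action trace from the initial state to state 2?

Breadth-first toward 2:
  Layer 0: {0}
  Layer 1: {1,3}
  Layer 2: {4,5}
  Layer 3: {2}
2 enters at depth 3; path b·tau·b

Answer: 3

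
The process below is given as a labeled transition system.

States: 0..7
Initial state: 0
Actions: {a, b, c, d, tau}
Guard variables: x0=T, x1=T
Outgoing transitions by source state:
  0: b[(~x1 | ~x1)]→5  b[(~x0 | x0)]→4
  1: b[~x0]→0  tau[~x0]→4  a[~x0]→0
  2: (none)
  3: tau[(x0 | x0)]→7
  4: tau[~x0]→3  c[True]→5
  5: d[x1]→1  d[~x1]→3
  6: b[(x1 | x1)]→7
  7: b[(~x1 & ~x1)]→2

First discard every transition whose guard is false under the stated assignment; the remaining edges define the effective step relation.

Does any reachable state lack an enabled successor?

Reachable = {0,1,4,5}
  0: b→4  [deg 1]
  1: ∅  [no exit]
  4: c→5  [deg 1]
  5: d→1  [deg 1]
trace reaching 1: b·c·d

Answer: DEADLOCK at state 1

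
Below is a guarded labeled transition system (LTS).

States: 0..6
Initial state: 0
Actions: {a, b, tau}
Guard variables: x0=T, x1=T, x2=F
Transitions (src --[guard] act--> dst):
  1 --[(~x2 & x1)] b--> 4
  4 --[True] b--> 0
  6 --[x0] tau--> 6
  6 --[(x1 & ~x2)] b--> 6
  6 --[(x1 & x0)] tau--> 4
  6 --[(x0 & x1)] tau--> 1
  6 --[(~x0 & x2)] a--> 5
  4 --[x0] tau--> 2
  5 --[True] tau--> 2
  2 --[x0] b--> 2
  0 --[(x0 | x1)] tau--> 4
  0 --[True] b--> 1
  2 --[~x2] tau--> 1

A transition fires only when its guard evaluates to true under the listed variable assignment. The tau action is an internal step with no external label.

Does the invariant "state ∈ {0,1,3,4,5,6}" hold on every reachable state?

Allowed set {0,1,3,4,5,6}
Reach set: {0,1,2,4}
  0: safe
  1: safe
  2: ✗ unsafe
  4: safe
counterexample path to 2: tau·tau

Answer: INVARIANT VIOLATED at state 2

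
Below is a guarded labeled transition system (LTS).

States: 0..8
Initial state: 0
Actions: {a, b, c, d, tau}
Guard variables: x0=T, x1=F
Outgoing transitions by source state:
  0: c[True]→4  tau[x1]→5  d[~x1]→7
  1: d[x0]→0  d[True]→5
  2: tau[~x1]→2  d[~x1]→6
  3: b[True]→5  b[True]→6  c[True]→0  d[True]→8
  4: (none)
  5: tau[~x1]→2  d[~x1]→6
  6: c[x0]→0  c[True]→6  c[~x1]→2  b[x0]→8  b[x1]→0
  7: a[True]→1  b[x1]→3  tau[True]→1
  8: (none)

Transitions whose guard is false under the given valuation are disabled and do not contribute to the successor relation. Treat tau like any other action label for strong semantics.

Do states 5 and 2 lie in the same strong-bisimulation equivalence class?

Compute ~ classes (split until stable):
  P[0] = {{0,1,2,3,4,5,6,7,8}}
  P[1] = {{0},{1},{2,5},{3},{4,8},{6},{7}}
Fixed point at round 2; 7 class(es).
[5]={2,5}  [2]={2,5}

Answer: BISIMILAR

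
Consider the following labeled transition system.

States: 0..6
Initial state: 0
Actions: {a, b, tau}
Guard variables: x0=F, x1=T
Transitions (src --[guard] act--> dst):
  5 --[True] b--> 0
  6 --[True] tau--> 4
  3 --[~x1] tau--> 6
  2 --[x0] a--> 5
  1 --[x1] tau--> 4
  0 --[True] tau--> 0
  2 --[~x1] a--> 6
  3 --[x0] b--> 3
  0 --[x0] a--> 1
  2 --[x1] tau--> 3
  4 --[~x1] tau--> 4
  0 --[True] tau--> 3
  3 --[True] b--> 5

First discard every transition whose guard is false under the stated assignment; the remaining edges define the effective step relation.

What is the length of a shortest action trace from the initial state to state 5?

Layered search for 5:
  L0 = {0}
  L1 = {3}
  L2 = {5}
5 enters at depth 2; path tau·b

Answer: 2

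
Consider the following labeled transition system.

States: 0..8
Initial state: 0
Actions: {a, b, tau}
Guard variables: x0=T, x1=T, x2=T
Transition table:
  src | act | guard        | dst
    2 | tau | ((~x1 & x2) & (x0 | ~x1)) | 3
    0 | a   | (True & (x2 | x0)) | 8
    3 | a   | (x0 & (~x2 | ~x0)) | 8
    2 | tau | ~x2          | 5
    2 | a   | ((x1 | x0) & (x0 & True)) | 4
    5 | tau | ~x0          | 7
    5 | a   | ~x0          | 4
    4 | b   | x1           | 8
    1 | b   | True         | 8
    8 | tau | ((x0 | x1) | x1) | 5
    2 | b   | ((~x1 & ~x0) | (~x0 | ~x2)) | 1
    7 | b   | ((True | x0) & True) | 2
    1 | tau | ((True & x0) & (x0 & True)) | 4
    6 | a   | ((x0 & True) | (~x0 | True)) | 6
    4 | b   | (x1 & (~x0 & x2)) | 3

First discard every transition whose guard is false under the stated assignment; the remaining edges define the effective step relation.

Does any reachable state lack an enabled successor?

Reach set: {0,5,8}
  0: a→8  [1 exit(s)]
  5: ∅  [STUCK]
  8: tau→5  [1 exit(s)]
witness 5: a·tau

Answer: DEADLOCK at state 5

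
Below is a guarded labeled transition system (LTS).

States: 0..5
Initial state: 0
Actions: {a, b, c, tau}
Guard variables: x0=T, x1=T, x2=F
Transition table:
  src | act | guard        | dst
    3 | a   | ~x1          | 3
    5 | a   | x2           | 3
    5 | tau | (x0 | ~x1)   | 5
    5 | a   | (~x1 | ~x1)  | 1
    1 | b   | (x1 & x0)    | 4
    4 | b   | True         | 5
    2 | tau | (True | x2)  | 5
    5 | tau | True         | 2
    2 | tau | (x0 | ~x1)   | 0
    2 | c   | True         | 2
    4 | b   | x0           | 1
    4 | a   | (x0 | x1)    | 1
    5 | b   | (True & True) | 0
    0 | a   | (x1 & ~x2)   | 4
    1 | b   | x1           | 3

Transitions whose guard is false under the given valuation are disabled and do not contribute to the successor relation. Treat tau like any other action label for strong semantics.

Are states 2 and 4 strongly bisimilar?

Bisimulation quotient by refinement:
  P[0] = {{0,1,2,3,4,5}}
  P[1] = {{0},{1},{2},{3},{4},{5}}
6 equivalence class(es) (converged in 2)
2∈{2}, 4∈{4}

Answer: NOT BISIMILAR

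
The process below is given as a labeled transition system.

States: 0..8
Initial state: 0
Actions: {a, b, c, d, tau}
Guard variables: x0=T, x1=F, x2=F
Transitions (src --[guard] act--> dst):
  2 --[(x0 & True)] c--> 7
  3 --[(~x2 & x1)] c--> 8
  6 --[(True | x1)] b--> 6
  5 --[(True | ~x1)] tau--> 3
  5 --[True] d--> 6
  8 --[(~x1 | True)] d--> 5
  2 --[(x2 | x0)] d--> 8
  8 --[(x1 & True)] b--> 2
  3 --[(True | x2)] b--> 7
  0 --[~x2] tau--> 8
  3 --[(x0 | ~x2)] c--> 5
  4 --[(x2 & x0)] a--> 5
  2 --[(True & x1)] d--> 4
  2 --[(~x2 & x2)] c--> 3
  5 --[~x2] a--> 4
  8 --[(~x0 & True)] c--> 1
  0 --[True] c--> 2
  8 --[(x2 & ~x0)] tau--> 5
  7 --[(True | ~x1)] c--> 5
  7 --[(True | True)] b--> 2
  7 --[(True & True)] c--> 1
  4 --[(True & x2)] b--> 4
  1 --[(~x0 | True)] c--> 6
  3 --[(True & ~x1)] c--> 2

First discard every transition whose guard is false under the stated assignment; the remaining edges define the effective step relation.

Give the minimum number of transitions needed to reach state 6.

Answer: 3

Working:
BFS to 6:
  L0 = {0}
  L1 = {2,8}
  L2 = {5,7}
  L3 = {1,3,4,6}
first hit 6 at d=3 via tau·d·d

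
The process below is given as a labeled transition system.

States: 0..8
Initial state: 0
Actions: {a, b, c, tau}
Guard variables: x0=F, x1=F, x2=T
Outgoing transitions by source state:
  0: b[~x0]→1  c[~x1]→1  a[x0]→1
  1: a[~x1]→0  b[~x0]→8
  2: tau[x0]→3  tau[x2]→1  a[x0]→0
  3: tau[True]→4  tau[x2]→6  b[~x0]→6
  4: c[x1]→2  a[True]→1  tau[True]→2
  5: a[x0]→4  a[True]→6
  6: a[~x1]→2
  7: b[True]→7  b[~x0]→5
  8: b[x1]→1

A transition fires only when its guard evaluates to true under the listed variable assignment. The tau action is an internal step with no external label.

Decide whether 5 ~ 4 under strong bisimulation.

Answer: NOT BISIMILAR

Working:
Bisimulation quotient by refinement:
  P[0] = {{0,1,2,3,4,5,6,7,8}}
  P[1] = {{0},{1},{2},{3},{4},{5,6},{7},{8}}
  P[2] = {{0},{1},{2},{3},{4},{5},{6},{7},{8}}
9 equivalence class(es) (converged in 3)
class of 5: {5}; class of 4: {4}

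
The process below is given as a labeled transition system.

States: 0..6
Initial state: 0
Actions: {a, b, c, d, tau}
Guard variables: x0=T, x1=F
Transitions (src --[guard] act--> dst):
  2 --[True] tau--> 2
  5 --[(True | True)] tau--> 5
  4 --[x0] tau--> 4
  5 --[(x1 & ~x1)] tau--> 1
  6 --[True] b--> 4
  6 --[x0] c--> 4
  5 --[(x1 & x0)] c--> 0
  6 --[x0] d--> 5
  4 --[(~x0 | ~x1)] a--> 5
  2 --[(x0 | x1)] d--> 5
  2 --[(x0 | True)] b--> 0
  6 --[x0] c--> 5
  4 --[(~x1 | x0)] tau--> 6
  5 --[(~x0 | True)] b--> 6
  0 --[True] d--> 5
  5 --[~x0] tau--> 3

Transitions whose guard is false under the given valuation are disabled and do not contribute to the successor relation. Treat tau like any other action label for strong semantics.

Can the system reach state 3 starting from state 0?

Answer: UNREACHABLE

Trace:
13 transition(s) survive guard evaluation.
L0 = {0}
L1 = {5}  total {0,5}
L2 = {6}  total {0,5,6}
L3 = {4}  total {0,4,5,6}
Reach set: {0,4,5,6}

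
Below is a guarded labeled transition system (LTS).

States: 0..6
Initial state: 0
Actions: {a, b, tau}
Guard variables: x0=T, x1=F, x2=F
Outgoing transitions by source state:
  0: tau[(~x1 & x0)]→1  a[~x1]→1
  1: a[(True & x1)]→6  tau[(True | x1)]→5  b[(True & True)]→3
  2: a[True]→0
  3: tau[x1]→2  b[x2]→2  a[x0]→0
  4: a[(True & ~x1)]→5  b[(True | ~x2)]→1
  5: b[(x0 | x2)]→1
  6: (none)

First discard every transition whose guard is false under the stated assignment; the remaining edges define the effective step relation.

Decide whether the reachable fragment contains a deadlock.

Answer: DEADLOCK-FREE

Analysis:
R = {0,1,3,5}
  0: a→1  tau→1  [deg 2]
  1: b→3  tau→5  [deg 2]
  3: a→0  [deg 1]
  5: b→1  [deg 1]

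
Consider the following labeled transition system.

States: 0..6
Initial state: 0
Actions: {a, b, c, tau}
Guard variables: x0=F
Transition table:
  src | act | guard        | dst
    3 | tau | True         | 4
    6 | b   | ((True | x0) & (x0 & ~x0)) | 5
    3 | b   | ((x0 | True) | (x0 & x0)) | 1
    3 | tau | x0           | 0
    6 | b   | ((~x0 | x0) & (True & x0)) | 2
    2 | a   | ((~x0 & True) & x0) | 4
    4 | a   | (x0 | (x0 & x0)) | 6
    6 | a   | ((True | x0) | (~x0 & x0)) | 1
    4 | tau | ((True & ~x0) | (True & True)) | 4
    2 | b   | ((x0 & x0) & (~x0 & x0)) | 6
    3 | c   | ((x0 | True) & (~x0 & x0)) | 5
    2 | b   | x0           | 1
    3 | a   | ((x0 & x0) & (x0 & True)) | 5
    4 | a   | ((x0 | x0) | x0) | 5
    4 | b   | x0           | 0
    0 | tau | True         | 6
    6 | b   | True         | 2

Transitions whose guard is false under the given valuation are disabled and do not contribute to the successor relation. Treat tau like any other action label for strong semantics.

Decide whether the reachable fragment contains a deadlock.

Answer: DEADLOCK at state 1

Working:
Reach set: {0,1,2,6}
  0: tau→6  [1 out]
  1: ∅  [deadlock]
  2: ∅  [deadlock]
  6: a→1  b→2  [2 out]
Path to 1: tau·a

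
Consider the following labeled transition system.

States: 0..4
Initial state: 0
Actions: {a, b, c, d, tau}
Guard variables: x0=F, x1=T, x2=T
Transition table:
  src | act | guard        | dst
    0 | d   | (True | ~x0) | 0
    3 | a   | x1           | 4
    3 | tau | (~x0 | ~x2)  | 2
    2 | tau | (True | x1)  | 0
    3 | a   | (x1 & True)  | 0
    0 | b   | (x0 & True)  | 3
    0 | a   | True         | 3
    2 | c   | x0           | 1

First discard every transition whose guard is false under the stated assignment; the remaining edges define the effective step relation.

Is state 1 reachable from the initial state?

After dropping false guards: 6 live edges.
Layer 0: {0}
Layer 1: {3}  now seen {0,3}
Layer 2: {2,4}  now seen {0,2,3,4}
R = {0,2,3,4}

Answer: UNREACHABLE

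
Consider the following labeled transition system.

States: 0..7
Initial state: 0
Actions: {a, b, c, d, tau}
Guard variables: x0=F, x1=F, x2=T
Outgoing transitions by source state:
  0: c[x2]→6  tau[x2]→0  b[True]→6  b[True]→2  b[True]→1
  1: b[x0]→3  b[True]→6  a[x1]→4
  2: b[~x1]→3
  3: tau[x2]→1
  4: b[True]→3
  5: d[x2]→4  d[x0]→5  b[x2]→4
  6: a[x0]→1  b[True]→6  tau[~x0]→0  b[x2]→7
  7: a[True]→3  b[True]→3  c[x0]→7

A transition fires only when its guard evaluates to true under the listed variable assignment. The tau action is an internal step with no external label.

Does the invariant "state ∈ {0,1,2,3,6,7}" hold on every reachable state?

Safe = {0,1,2,3,6,7}
Reachable = {0,1,2,3,6,7}
  0: ✓
  1: ✓
  2: ✓
  3: ✓
  6: ✓
  7: ✓

Answer: INVARIANT HOLDS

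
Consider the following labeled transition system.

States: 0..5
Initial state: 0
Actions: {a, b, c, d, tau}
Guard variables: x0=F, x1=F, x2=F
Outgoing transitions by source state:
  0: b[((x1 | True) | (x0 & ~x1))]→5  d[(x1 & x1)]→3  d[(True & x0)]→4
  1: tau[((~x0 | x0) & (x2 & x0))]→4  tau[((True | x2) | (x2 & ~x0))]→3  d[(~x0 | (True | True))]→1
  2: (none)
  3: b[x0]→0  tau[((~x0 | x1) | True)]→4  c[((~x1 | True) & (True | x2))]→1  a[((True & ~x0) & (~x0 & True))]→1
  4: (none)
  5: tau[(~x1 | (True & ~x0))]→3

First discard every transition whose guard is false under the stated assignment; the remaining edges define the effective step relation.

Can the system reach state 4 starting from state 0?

Answer: REACHABLE

Analysis:
After dropping false guards: 7 live edges.
Layer 0: {0}
Layer 1: {5}  total {0,5}
Layer 2: {3}  total {0,3,5}
Layer 3: {1,4}  total {0,1,3,4,5}
Reach set: {0,1,3,4,5}
trace reaching 4: b·tau·tau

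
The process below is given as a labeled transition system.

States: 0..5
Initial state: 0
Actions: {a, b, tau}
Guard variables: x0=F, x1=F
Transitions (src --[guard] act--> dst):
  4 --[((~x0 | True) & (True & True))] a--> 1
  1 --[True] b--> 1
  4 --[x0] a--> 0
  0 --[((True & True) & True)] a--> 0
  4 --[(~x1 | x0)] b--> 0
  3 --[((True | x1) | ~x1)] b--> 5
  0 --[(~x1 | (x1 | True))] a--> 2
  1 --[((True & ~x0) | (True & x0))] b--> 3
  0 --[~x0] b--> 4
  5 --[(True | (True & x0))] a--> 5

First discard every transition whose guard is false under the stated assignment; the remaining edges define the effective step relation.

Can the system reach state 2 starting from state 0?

Answer: REACHABLE

Analysis:
After dropping false guards: 9 live edges.
L0 = {0}
L1 = {2,4}  total {0,2,4}
L2 = {1}  total {0,1,2,4}
L3 = {3}  total {0,1,2,3,4}
L4 = {5}  total {0,1,2,3,4,5}
Reachable = {0,1,2,3,4,5}
witness 2: a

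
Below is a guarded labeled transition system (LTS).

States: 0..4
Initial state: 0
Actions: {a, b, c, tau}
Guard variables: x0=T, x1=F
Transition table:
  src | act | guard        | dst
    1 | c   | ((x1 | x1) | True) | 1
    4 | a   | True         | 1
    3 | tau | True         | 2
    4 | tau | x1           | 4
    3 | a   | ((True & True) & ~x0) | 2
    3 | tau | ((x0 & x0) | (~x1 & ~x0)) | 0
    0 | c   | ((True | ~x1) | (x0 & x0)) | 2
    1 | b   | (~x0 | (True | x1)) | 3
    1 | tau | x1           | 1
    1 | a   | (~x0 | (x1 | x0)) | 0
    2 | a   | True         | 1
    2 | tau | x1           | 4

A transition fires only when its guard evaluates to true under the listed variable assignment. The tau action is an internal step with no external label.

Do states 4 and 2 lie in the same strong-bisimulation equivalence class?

Answer: BISIMILAR

Analysis:
Refine partition for ~:
  round 0: {{0,1,2,3,4}}
  round 1: {{0},{1},{2,4},{3}}
stable after 2 split(s): 4 block(s)
4∈{2,4}, 2∈{2,4}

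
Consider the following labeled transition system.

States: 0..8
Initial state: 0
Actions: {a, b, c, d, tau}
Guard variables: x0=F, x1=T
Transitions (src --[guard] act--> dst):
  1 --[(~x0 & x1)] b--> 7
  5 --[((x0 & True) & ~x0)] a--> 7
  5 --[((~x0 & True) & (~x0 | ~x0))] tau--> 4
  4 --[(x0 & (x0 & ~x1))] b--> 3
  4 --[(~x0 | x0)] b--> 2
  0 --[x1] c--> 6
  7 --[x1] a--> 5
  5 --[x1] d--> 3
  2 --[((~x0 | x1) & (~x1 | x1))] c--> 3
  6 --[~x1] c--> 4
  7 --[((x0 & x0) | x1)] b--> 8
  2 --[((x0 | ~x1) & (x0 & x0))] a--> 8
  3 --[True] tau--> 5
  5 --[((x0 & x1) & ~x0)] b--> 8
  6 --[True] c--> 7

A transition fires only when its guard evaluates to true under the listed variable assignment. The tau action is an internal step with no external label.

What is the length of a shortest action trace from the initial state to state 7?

BFS to 7:
  L0 = {0}
  L1 = {6}
  L2 = {7}
first hit 7 at d=2 via c·c

Answer: 2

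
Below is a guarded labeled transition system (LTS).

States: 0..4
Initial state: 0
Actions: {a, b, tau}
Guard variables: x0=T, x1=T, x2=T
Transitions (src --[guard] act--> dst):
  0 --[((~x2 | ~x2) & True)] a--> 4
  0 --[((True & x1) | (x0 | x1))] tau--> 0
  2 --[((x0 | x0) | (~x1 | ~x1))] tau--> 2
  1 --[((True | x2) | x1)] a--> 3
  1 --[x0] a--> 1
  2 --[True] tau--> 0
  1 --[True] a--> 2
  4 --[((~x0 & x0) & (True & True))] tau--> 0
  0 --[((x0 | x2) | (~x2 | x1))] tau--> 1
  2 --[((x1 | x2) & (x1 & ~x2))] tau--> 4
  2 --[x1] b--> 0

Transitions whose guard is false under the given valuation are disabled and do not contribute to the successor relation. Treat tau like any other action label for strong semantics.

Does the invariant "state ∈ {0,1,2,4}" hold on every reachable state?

Answer: INVARIANT VIOLATED at state 3

Analysis:
Safe = {0,1,2,4}
R = {0,1,2,3}
  0: ✓
  1: ✓
  2: ✓
  3: VIOLATES
witness against invariant: tau·a → 3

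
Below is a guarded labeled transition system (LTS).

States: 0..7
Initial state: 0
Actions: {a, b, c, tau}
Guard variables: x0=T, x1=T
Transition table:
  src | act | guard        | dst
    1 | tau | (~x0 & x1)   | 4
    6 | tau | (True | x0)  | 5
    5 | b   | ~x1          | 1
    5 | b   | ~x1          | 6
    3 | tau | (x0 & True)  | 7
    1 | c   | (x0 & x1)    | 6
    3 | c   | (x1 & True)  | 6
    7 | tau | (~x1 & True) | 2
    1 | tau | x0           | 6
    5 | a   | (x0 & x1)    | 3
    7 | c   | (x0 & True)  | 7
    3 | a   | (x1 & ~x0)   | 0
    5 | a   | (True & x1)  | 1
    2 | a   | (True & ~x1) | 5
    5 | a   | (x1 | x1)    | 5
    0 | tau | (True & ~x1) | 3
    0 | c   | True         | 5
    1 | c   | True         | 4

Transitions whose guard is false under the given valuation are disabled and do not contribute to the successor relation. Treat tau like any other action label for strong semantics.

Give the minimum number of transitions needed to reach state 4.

Layered search for 4:
  L0 = {0}
  L1 = {5}
  L2 = {1,3}
  L3 = {4,6,7}
depth(4)=3, e.g. c·a·c

Answer: 3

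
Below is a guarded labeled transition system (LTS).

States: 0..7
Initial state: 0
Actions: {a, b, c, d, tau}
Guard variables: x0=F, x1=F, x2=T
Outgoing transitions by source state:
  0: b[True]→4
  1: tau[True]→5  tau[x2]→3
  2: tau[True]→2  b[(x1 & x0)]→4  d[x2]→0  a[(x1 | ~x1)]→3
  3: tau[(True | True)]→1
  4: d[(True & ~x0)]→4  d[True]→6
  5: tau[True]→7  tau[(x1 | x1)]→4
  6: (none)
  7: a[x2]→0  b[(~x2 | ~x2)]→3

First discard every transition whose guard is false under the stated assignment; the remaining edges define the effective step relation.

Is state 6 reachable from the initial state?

Guard filter leaves 11 enabled edge(s).
Layer 0: {0}
Layer 1: {4}  cumulative {0,4}
Layer 2: {6}  cumulative {0,4,6}
Reachable = {0,4,6}
witness 6: b·d

Answer: REACHABLE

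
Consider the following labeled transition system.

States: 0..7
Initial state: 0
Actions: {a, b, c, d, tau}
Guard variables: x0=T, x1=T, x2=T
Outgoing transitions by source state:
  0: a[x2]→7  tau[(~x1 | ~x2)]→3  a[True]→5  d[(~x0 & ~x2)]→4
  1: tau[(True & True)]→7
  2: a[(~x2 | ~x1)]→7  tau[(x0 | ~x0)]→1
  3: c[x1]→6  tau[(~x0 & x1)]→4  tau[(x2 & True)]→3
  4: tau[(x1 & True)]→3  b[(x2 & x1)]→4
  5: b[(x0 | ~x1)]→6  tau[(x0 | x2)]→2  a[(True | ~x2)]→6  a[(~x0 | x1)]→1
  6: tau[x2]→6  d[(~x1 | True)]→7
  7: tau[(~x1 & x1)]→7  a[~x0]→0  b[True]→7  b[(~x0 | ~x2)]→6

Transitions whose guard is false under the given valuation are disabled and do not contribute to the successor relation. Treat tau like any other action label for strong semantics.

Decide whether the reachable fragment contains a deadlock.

Answer: DEADLOCK-FREE

Analysis:
Reachable = {0,1,2,5,6,7}
  0: a→5  a→7  [2 exit(s)]
  1: tau→7  [1 exit(s)]
  2: tau→1  [1 exit(s)]
  5: a→1  a→6  b→6  tau→2  [4 exit(s)]
  6: d→7  tau→6  [2 exit(s)]
  7: b→7  [1 exit(s)]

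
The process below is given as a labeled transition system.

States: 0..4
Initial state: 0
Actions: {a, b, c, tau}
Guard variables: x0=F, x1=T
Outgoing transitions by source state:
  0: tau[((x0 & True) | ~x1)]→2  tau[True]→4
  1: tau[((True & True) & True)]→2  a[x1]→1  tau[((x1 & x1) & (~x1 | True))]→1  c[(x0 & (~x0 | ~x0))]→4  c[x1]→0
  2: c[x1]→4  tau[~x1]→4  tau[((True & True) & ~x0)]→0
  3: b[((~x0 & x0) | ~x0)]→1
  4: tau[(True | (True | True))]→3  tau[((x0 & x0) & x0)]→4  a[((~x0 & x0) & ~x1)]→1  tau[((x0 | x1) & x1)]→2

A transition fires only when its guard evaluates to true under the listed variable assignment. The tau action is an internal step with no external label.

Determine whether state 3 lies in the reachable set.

Answer: REACHABLE

Analysis:
After dropping false guards: 10 live edges.
depth 0: {0}
depth 1: {4}  now seen {0,4}
depth 2: {2,3}  now seen {0,2,3,4}
depth 3: {1}  now seen {0,1,2,3,4}
Reachable = {0,1,2,3,4}
witness 3: tau·tau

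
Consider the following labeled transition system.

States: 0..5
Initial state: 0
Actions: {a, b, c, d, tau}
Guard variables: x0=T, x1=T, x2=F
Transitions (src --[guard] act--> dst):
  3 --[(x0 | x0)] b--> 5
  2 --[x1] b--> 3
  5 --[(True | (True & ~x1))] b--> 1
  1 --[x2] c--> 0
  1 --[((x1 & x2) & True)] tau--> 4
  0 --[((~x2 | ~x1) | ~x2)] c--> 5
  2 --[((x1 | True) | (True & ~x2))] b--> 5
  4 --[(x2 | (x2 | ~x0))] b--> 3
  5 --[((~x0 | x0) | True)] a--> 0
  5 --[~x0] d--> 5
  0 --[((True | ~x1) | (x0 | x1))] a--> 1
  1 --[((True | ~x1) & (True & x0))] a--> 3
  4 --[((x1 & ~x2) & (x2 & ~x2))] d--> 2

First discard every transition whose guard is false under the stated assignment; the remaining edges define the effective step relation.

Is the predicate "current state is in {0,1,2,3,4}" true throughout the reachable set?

Inv-set: {0,1,2,3,4}
Reach set: {0,1,3,5}
  0: ✓
  1: ✓
  3: ✓
  5: ✗ unsafe
reach 5 via c — violates

Answer: INVARIANT VIOLATED at state 5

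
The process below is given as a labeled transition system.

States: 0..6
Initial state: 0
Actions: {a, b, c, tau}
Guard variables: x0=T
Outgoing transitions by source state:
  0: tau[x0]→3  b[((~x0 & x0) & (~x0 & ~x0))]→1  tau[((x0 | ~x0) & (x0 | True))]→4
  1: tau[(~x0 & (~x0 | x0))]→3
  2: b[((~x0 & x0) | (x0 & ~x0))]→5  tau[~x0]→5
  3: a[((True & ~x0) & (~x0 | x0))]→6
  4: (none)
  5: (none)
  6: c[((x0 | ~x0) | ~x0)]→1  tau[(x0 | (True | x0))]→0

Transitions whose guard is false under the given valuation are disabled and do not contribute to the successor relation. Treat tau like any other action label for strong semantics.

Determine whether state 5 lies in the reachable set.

Answer: UNREACHABLE

Working:
4 transition(s) survive guard evaluation.
depth 0: {0}
depth 1: {3,4}  total {0,3,4}
R = {0,3,4}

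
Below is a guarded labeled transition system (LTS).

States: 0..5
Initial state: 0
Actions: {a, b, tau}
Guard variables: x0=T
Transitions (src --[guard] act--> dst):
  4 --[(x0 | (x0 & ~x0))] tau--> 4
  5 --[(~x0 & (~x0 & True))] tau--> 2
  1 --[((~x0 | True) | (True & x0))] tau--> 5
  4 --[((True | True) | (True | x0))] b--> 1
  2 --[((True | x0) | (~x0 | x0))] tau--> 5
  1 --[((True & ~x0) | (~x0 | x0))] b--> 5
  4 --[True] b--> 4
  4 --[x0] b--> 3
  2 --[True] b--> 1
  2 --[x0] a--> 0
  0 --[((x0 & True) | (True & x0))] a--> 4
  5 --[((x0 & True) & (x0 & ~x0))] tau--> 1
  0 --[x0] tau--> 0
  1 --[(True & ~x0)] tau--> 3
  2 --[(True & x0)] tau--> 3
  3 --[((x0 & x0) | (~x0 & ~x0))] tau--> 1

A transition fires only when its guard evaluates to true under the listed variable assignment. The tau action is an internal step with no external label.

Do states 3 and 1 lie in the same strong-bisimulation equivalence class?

Refine partition for ~:
  π0 = {{0,1,2,3,4,5}}
  π1 = {{0},{1,4},{2},{3},{5}}
  π2 = {{0},{1},{2},{3},{4},{5}}
stable after 3 split(s): 6 block(s)
class of 3: {3}; class of 1: {1}

Answer: NOT BISIMILAR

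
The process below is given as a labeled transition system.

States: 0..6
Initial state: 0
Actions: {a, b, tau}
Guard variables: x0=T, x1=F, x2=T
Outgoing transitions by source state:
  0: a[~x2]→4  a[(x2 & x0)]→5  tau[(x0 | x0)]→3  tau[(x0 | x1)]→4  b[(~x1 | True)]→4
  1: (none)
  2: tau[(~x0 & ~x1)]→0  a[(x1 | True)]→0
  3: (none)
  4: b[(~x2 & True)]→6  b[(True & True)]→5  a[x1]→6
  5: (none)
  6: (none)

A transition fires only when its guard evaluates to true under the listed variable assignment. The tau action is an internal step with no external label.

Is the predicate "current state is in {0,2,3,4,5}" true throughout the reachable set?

Answer: INVARIANT HOLDS

Working:
Inv-set: {0,2,3,4,5}
Reach set: {0,3,4,5}
  0: ✓
  3: ✓
  4: ✓
  5: ✓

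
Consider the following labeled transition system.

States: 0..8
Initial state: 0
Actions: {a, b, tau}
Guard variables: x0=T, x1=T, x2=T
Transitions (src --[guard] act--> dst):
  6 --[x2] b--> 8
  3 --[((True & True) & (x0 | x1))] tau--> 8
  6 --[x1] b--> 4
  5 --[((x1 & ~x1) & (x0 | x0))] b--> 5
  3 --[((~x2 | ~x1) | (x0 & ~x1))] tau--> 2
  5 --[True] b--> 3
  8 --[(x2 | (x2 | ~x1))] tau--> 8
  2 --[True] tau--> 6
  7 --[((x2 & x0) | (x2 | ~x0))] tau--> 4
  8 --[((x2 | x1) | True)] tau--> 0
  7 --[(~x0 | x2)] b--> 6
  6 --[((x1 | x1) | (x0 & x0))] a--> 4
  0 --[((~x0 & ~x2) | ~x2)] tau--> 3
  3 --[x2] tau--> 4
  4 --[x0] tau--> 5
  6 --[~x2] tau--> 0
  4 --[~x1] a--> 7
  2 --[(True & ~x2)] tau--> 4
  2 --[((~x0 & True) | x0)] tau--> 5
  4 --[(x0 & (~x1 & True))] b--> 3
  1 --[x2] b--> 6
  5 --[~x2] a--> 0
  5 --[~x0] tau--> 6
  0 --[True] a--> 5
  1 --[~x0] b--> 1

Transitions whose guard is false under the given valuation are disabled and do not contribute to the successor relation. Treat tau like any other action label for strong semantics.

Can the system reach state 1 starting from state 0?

After dropping false guards: 15 live edges.
Layer 0: {0}
Layer 1: {5}  now seen {0,5}
Layer 2: {3}  now seen {0,3,5}
Layer 3: {4,8}  now seen {0,3,4,5,8}
Reach set: {0,3,4,5,8}

Answer: UNREACHABLE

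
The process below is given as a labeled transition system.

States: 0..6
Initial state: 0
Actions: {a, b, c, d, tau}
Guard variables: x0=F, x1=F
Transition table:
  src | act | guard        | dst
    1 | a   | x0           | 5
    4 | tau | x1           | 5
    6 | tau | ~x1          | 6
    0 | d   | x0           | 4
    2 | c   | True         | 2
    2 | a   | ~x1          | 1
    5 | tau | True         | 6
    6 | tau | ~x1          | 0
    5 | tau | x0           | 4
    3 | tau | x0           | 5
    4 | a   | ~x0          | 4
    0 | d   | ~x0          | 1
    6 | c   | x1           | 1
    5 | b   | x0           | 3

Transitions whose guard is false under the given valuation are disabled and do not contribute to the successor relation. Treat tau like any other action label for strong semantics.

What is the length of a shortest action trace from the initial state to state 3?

Answer: UNREACHABLE

Analysis:
Layered search for 3:
  L0 = {0}
  L1 = {1}
3 never appears.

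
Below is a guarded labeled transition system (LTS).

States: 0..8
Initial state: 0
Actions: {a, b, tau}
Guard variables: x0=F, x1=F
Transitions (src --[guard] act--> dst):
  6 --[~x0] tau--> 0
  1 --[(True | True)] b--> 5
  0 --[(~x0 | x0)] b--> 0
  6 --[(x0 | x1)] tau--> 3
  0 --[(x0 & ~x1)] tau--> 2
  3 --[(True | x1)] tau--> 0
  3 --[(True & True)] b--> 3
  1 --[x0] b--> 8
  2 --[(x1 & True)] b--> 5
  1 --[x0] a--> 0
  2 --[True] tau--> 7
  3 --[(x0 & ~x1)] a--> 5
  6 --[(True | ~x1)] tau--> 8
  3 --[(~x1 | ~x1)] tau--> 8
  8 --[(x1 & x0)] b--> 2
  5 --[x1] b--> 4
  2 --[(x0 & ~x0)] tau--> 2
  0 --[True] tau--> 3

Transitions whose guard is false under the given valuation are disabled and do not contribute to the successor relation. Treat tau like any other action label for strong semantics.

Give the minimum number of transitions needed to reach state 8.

Answer: 2

Trace:
Breadth-first toward 8:
  depth 0: {0}
  depth 1: {3}
  depth 2: {8}
depth(8)=2, e.g. tau·tau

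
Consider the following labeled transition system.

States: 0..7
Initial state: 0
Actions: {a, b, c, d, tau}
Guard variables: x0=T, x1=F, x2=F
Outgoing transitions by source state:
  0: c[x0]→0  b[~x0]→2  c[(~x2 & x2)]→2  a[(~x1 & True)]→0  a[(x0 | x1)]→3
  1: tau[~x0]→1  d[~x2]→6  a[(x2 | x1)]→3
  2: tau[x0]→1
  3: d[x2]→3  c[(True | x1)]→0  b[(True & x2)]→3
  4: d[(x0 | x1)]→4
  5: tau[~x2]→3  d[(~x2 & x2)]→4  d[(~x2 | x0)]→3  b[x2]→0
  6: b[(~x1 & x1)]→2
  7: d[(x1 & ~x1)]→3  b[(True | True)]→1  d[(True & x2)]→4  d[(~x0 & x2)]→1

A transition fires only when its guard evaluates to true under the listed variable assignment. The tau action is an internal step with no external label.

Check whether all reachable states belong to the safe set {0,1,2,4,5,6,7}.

Answer: INVARIANT VIOLATED at state 3

Trace:
Inv-set: {0,1,2,4,5,6,7}
R = {0,3}
  0: ok
  3: outside
counterexample path to 3: a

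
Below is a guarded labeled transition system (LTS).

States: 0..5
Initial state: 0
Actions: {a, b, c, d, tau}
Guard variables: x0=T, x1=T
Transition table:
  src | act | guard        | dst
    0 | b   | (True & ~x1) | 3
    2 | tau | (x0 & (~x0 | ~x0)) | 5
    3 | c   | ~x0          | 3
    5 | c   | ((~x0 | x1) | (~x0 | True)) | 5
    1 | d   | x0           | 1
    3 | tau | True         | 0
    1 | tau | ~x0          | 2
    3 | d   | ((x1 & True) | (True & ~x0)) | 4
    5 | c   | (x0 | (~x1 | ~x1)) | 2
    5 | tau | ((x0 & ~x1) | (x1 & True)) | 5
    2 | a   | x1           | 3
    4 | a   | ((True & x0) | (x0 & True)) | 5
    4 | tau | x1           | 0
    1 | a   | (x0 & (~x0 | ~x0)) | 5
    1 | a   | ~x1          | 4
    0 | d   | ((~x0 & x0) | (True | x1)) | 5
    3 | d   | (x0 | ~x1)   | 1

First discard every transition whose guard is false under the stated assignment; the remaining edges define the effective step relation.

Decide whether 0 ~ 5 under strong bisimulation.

Compute ~ classes (split until stable):
  π0 = {{0,1,2,3,4,5}}
  π1 = {{0,1},{2},{3},{4},{5}}
  π2 = {{0},{1},{2},{3},{4},{5}}
6 equivalence class(es) (converged in 3)
0∈{0}, 5∈{5}

Answer: NOT BISIMILAR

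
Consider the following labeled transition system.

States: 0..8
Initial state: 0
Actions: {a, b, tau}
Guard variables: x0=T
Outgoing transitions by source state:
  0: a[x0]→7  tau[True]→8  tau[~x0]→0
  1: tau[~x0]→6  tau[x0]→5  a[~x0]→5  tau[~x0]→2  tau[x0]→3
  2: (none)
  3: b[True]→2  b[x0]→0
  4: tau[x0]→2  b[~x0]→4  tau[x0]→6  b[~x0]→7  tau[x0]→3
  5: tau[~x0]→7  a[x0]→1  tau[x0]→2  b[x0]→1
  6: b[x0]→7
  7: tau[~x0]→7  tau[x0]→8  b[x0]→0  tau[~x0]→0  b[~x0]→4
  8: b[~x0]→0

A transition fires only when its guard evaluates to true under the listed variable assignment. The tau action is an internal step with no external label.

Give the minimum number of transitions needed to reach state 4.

Breadth-first toward 4:
  Layer 0: {0}
  Layer 1: {7,8}
4 never appears.

Answer: UNREACHABLE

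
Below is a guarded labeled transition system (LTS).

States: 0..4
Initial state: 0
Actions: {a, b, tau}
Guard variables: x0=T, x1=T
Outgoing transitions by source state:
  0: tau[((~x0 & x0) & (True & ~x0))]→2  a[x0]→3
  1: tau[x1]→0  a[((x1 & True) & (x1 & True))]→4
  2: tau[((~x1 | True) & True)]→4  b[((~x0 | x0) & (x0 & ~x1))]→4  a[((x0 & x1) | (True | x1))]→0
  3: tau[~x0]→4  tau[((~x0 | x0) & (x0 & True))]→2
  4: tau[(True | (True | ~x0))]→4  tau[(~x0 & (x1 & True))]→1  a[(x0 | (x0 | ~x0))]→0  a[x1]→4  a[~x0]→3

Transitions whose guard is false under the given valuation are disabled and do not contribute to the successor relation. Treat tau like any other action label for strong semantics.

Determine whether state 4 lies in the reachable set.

Answer: REACHABLE

Trace:
After dropping false guards: 9 live edges.
depth 0: {0}
depth 1: {3}  total {0,3}
depth 2: {2}  total {0,2,3}
depth 3: {4}  total {0,2,3,4}
Reach set: {0,2,3,4}
trace reaching 4: a·tau·tau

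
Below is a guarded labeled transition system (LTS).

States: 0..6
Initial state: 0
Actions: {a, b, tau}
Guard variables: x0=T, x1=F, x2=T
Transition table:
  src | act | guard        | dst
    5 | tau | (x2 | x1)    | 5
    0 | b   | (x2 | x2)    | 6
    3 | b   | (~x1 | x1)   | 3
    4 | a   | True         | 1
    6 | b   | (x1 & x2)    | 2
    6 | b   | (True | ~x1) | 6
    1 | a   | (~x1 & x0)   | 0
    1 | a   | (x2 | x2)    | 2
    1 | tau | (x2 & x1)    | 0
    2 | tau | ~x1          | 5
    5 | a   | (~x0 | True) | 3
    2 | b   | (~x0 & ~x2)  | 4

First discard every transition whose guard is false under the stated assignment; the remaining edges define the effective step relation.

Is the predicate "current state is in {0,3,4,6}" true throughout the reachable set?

Allowed set {0,3,4,6}
Reach set: {0,6}
  0: safe
  6: safe

Answer: INVARIANT HOLDS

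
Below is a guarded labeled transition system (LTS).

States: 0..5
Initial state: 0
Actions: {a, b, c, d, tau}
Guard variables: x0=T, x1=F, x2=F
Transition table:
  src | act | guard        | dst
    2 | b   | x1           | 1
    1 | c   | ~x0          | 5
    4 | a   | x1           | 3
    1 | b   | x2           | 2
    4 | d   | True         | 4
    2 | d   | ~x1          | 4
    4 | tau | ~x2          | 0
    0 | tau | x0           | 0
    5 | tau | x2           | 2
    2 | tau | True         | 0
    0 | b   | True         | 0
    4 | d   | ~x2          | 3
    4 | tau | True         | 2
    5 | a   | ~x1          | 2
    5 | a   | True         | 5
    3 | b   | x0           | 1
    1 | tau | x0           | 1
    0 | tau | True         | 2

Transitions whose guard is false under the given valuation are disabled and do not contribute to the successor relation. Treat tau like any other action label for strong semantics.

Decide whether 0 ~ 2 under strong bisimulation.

Answer: NOT BISIMILAR

Trace:
Bisimulation quotient by refinement:
  π0 = {{0,1,2,3,4,5}}
  π1 = {{0},{1},{2,4},{3},{5}}
  π2 = {{0},{1},{2},{3},{4},{5}}
stable after 3 split(s): 6 block(s)
[0]={0}  [2]={2}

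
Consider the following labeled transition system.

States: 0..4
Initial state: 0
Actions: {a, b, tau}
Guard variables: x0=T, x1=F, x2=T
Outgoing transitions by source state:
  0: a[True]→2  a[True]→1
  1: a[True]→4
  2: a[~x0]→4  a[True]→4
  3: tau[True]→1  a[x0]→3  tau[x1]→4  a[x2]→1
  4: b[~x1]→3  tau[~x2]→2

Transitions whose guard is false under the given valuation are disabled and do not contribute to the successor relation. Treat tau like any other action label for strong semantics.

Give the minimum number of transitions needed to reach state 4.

Breadth-first toward 4:
  Layer 0: {0}
  Layer 1: {1,2}
  Layer 2: {4}
depth(4)=2, e.g. a·a

Answer: 2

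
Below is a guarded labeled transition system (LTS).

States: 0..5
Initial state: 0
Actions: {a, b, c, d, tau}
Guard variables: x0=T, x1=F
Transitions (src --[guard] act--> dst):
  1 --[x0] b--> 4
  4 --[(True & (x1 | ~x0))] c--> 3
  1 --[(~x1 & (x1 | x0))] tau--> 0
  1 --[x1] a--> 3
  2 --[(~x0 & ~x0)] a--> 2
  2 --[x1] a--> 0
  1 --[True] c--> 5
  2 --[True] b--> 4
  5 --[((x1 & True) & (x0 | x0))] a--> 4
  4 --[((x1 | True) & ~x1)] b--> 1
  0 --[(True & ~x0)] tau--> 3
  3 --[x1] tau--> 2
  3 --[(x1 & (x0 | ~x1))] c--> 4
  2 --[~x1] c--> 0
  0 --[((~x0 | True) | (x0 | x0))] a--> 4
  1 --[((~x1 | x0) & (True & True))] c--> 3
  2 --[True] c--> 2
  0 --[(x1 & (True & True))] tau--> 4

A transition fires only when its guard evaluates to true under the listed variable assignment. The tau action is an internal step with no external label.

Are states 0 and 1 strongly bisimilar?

Answer: NOT BISIMILAR

Analysis:
Compute ~ classes (split until stable):
  round 0: {{0,1,2,3,4,5}}
  round 1: {{0},{1},{2},{3,5},{4}}
stable after 2 split(s): 5 block(s)
0∈{0}, 1∈{1}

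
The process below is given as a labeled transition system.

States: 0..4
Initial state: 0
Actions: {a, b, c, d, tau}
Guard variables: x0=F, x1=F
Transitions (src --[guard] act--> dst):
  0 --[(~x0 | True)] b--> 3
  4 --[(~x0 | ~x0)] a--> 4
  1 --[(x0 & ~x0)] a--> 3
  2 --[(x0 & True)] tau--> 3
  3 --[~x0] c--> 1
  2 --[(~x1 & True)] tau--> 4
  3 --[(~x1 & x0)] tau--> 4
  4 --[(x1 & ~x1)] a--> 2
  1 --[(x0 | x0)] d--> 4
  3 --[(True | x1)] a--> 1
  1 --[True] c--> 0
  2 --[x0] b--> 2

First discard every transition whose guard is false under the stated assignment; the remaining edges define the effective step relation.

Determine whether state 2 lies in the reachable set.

6 transition(s) survive guard evaluation.
depth 0: {0}
depth 1: {3}  cumulative {0,3}
depth 2: {1}  cumulative {0,1,3}
R = {0,1,3}

Answer: UNREACHABLE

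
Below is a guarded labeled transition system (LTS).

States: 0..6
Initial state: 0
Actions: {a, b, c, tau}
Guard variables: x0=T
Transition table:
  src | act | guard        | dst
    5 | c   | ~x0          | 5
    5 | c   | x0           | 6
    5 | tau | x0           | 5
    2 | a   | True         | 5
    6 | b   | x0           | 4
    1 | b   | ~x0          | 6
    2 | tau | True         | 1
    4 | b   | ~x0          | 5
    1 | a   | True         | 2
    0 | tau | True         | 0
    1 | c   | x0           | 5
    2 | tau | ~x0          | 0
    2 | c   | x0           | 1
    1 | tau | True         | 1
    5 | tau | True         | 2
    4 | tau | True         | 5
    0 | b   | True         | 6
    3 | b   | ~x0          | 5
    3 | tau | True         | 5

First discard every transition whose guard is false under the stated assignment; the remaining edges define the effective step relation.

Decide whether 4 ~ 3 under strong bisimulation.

Refine partition for ~:
  P[0] = {{0,1,2,3,4,5,6}}
  P[1] = {{0},{1,2},{3,4},{5},{6}}
  P[2] = {{0},{1},{2},{3,4},{5},{6}}
6 equivalence class(es) (converged in 3)
4∈{3,4}, 3∈{3,4}

Answer: BISIMILAR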